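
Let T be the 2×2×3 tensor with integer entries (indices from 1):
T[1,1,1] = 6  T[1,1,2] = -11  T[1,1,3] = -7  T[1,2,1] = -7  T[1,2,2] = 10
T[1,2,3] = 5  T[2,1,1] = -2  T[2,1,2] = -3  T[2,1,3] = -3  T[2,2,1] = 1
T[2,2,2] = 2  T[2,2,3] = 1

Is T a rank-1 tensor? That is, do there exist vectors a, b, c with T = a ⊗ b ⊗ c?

The mode-3 unfolding of T (rows indexed by k, columns by (i,j) = (1,1), (1,2), (2,1), (2,2)) is [[6, -7, -2, 1], [-11, 10, -3, 2], [-7, 5, -3, 1]].
There the 3×3 minor on rows k ∈ {1, 2, 3}, columns (i,j) ∈ {(1,1), (1,2), (2,1)} is det [[6, -7, -2], [-11, 10, -3], [-7, 5, -3]] = -36 ≠ 0, so this unfolding has rank ≥ 3; CP rank is at least every unfolding rank, so rank(T) ≥ 3.
In particular rank(T) ≥ 3 > 1, so T is not rank-1.

No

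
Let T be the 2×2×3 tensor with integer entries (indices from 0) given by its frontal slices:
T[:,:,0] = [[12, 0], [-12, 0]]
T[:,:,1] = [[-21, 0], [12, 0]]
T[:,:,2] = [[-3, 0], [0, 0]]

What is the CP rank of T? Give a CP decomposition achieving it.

Lower bound: the mode-1 unfolding of T (rows indexed by i, columns by (j,k) = (0,0), (0,1), (0,2), (1,0), (1,1), (1,2)) is [[12, -21, -3, 0, 0, 0], [-12, 12, 0, 0, 0, 0]].
There the 2×2 minor on rows i ∈ {0, 1}, columns (j,k) ∈ {(0,0), (0,1)} is det [[12, -21], [-12, 12]] = -108 ≠ 0, so this unfolding has rank ≥ 2; CP rank is at least every unfolding rank, so rank(T) ≥ 2. (Flattening ranks never certify an upper bound on CP rank; for that we must actually write T with 2 rank-1 terms.)
Upper bound — finding two terms. Every mode-2 slice of T is a multiple of one matrix: T[:,j,:] = b[j]·M with b = [1, 0] and M = [[12, -21, -3], [-12, 12, 0]] (rows indexed by i, columns by k). So it suffices to write M as a sum of two rank-1 matrices.
Splitting M by its rows (i = 0, 1), M = [1, 0][12, -21, -3]ᵀ + [0, 1][-12, 12, 0]ᵀ.
Hence T = [1, 0] (x) [1, 0] (x) [12, -21, -3] + [0, 1] (x) [1, 0] (x) [-12, 12, 0], so rank(T) ≤ 2.
These bounds meet, so rank(T) = 2.
Check entry T[1,1,1] = 0: (0)·(0)·(-21) + (1)·(0)·(12) = 0.

rank(T) = 2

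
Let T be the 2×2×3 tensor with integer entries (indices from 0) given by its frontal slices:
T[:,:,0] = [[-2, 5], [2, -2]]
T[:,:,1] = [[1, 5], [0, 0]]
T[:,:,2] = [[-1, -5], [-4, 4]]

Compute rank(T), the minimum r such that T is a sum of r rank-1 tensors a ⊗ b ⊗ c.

3

Lower bound: the mode-3 unfolding of T (rows indexed by k, columns by (i,j) = (0,0), (0,1), (1,0), (1,1)) is [[-2, 5, 2, -2], [1, 5, 0, 0], [-1, -5, -4, 4]].
There the 3×3 minor on rows k ∈ {0, 1, 2}, columns (i,j) ∈ {(0,0), (0,1), (1,0)} is det [[-2, 5, 2], [1, 5, 0], [-1, -5, -4]] = 60 ≠ 0, so this unfolding has rank ≥ 3; CP rank is at least every unfolding rank, so rank(T) ≥ 3. (Flattening ranks never certify an upper bound on CP rank; for that we must actually write T with 3 rank-1 terms.)
Upper bound: T is a sum of 3 rank-1 terms, T = [1, -2] ⊗ [1, -1] ⊗ [-1, 0, 2] + [1, 0] ⊗ [1, -1] ⊗ [-2, -1, -1] + [1, 0] ⊗ [1, 2] ⊗ [1, 2, -2] (one valid choice — decompositions are not unique — normalised so each a, b is primitive with positive first nonzero entry; check it by expanding all entries), so rank(T) ≤ 3.
These bounds meet, so rank(T) = 3.
Check entry T[1,0,2] = -4: (-2)·(1)·(2) + (0)·(1)·(-1) + (0)·(1)·(-2) = -4.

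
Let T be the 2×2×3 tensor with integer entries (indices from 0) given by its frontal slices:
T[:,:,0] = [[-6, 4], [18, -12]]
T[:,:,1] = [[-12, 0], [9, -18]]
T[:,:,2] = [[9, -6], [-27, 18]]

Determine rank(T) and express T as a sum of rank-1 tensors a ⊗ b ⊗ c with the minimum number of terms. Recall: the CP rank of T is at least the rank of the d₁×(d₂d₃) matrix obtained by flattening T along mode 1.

Lower bound: the mode-2 unfolding of T (rows indexed by j, columns by (i,k) = (0,0), (0,1), (0,2), (1,0), (1,1), (1,2)) is [[-6, -12, 9, 18, 9, -27], [4, 0, -6, -12, -18, 18]].
There the 2×2 minor on rows j ∈ {0, 1}, columns (i,k) ∈ {(0,0), (0,1)} is det [[-6, -12], [4, 0]] = 48 ≠ 0, so this unfolding has rank ≥ 2; CP rank is at least every unfolding rank, so rank(T) ≥ 2. (This is only a lower bound: in general the CP rank may exceed every unfolding rank, so we still need to exhibit 2 rank-1 terms summing to T.)
Upper bound — finding two terms. Write S_k = T[:,:,k] for the frontal slices: S₀ = [[-6, 4], [18, -12]], S₁ = [[-12, 0], [9, -18]], S₂ = [[9, -6], [-27, 18]].
If T = a₁ ⊗ b₁ ⊗ c₁ + a₂ ⊗ b₂ ⊗ c₂ then each S_k = c₁[k]·a₁b₁ᵀ + c₂[k]·a₂b₂ᵀ. S₀ and S₁ are linearly independent, so a₁b₁ᵀ and a₂b₂ᵀ must span the same plane of matrices: they are the rank-1 matrices of the form x·S₀ + y·S₁.
det(x·S₀ + y·S₁) is 216·xy + 216·y² = 216·(y)(x + y), vanishing at (x:y) = (1:0) and (1:-1).
M₁ = S₀ = [[-6, 4], [18, -12]] = (-2)·(1, -3)(3, -2)ᵀ and M₂ = S₀ − S₁ = [[6, 4], [9, 6]] = (2, 3)(3, 2)ᵀ, so take a₁ = (1, -3), b₁ = (3, -2), a₂ = (2, 3), b₂ = (3, 2).
Each slice is an integer combination of E₁ = a₁b₁ᵀ and E₂ = a₂b₂ᵀ: S₀ = −2·E₁, S₁ = −2·E₁ − E₂, S₂ = 3·E₁; reading off coefficients, c₁ = (-2, -2, 3) and c₂ = (0, -1, 0).
Hence T = (1, -3) ⊗ (3, -2) ⊗ (-2, -2, 3) + (2, 3) ⊗ (3, 2) ⊗ (0, -1, 0), so rank(T) ≤ 2.
These bounds meet, so rank(T) = 2.

rank(T) = 2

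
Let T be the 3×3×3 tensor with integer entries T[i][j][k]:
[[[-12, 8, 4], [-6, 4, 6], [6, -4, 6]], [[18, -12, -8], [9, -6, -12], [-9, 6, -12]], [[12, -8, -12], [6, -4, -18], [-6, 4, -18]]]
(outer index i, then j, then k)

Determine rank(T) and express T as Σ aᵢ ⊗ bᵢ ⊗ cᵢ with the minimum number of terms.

rank(T) = 2

Lower bound: in the mode-2 unfolding of T (rows indexed by j, columns by (i,k)) the 2×2 minor on rows j ∈ {0, 1}, columns (i,k) ∈ {(0,0), (0,2)} is det [[-12, 4], [-6, 6]] = -48 ≠ 0, so that unfolding has rank ≥ 2 and hence rank(T) ≥ 2 (CP rank is at least every unfolding rank, though it can be larger).
Upper bound: with S_k = T[:,:,k], the two rank-1 terms a₁b₁ᵀ, a₂b₂ᵀ are the rank-1 members of the pencil x·S₀ + y·S₂.
The 2×2 minor of x·S₀ + y·S₂ on rows {0,1}, columns {0,1} is 24·xy = 24·(y)(x), vanishing at (x:y) = (1:0) and (0:1).
M₁ = S₀ = [[-12, -6, 6], [18, 9, -9], [12, 6, -6]] = (-3)·(2, -3, -2)(2, 1, -1)ᵀ and M₂ = S₂ = [[4, 6, 6], [-8, -12, -12], [-12, -18, -18]] = 2·(1, -2, -3)(2, 3, 3)ᵀ, so take a₁ = (2, -3, -2), b₁ = (2, 1, -1), a₂ = (1, -2, -3), b₂ = (2, 3, 3).
Each slice is an integer combination of E₁ = a₁b₁ᵀ and E₂ = a₂b₂ᵀ: S₀ = −3·E₁, S₁ = 2·E₁, S₂ = 2·E₂; reading off coefficients, c₁ = (-3, 2, 0) and c₂ = (0, 0, 2).
Hence T = (2, -3, -2) ⊗ (2, 1, -1) ⊗ (-3, 2, 0) + (1, -2, -3) ⊗ (2, 3, 3) ⊗ (0, 0, 2), so rank(T) ≤ 2.
These bounds meet, so rank(T) = 2.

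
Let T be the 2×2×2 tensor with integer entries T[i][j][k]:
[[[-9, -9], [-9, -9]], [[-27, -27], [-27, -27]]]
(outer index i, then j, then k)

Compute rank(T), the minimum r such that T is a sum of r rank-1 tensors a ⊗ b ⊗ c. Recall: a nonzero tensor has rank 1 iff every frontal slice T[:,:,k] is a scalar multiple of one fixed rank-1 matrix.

Lower bound: T ≠ 0 (e.g. T[0,0,0] = -9), so rank(T) ≥ 1.
Upper bound: if T = a ⊗ b ⊗ c then every fibre of T is a multiple of the corresponding factor, so read the factors off the fibres through the nonzero entry T[0,0,0] = -9.
The mode-1 fibre T[:,0,0] = [-9, -27] gives a = (1, 3) (primitive direction); the mode-2 fibre T[0,:,0] = [-9, -9] gives b = (1, 1); then c[k] = T[0,0,k] / (a[0]·b[0]) = [-9, -9] / 1 = (-9, -9).
Expanding (1, 3) ⊗ (1, 1) ⊗ (-9, -9) reproduces all 8 entries of T, so T = (1, 3) ⊗ (1, 1) ⊗ (-9, -9) and rank(T) ≤ 1.
These bounds meet, so rank(T) = 1.

1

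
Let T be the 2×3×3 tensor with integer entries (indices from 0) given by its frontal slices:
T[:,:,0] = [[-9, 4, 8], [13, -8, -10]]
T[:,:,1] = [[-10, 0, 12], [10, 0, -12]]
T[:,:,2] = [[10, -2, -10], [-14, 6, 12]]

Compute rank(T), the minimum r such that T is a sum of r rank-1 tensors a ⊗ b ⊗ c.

Lower bound: the mode-3 unfolding of T (rows indexed by k, columns by (i,j) = (0,0), (0,1), (0,2), (1,0), (1,1), (1,2)) is [[-9, 4, 8, 13, -8, -10], [-10, 0, 12, 10, 0, -12], [10, -2, -10, -14, 6, 12]].
There the 3×3 minor on rows k ∈ {0, 1, 2}, columns (i,j) ∈ {(0,0), (0,1), (0,2)} is det [[-9, 4, 8], [-10, 0, 12], [10, -2, -10]] = 24 ≠ 0, so this unfolding has rank ≥ 3; CP rank is at least every unfolding rank, so rank(T) ≥ 3. (Unfolding ranks only ever bound the CP rank from below — rank(T) can be strictly larger than all of them — so the matching upper bound has to come from an explicit 3-term decomposition.)
Upper bound: T is a sum of 3 rank-1 terms, T = [1, -2] ⊗ [2, -2, -1] ⊗ [-2, 0, 2] + [1, -1] ⊗ [1, 2, -2] ⊗ [-1, -2, 2] + [1, -1] ⊗ [2, -1, -2] ⊗ [-2, -4, 2] (written with every a and b primitive with positive leading entry and the scale carried by c; CP decompositions are not unique, and this one is verified by expanding entrywise), so rank(T) ≤ 3.
These bounds meet, so rank(T) = 3.

3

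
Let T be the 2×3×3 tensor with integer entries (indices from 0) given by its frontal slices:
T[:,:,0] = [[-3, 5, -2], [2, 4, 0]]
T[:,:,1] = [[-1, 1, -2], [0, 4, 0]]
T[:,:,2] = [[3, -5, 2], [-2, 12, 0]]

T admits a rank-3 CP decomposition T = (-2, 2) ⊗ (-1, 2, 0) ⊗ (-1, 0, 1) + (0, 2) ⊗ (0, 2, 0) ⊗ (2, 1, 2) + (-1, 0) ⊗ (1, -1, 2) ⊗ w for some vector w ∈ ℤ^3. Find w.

Subtract the known terms from T to get the rank-1 residual R = (-1, 0) ⊗ (1, -1, 2) ⊗ w, so R[i,j,k] = a[i]·b[j]·w[k]. Pick indices with nonzero a[0]·b[0] = (-1)·(1) = -1. Only the fibre through (0,0,·) is needed: R[0,0,:] = T[0,0,:] − Σₗ aₗ[0]bₗ[0]cₗ = [-3, -1, 3] − (-2)·(-1)·(-1, 0, 1) − (0)·(0)·(2, 1, 2) = [-1, -1, 1]. Then w[k] = R[0,0,k] / -1 for each k, giving w = [-1, -1, 1] / -1 = (1, 1, -1).

w = (1, 1, -1)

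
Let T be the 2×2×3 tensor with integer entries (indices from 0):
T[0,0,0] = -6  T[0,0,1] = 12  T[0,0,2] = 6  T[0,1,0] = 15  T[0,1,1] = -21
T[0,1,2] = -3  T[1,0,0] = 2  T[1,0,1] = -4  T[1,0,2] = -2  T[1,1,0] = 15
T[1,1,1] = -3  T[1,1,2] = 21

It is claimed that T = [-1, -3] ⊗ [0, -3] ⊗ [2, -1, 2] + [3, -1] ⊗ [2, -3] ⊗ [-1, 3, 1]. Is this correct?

Reconstruct entry (0,0,1) from the claimed factors: Σₗ aₗ[0]bₗ[0]cₗ[1] = (-1)·(0)·(-1) + (3)·(2)·(3) = 18, but T[0,0,1] = 12. The claim is false.

No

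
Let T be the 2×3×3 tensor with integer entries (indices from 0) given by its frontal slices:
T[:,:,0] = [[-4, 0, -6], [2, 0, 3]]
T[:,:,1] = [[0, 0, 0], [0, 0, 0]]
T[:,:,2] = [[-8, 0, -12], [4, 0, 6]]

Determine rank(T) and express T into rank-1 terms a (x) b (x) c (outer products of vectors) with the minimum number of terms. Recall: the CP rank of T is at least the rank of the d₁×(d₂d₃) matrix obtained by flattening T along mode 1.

Lower bound: T ≠ 0 (e.g. T[0,0,0] = -4), so rank(T) ≥ 1.
Upper bound: the mode-1 fibre T[:,0,0] = [-4, 2] gives a = [2, -1] (primitive direction); the mode-2 fibre T[0,:,0] = [-4, 0, -6] gives b = [2, 0, 3]; then c[k] = T[0,0,k] / (a[0]·b[0]) = [-4, 0, -8] / 4 = [-1, 0, -2].
Expanding [2, -1] (x) [2, 0, 3] (x) [-1, 0, -2] reproduces all 18 entries of T, so T = [2, -1] (x) [2, 0, 3] (x) [-1, 0, -2] and rank(T) ≤ 1.
These bounds meet, so rank(T) = 1.

rank(T) = 1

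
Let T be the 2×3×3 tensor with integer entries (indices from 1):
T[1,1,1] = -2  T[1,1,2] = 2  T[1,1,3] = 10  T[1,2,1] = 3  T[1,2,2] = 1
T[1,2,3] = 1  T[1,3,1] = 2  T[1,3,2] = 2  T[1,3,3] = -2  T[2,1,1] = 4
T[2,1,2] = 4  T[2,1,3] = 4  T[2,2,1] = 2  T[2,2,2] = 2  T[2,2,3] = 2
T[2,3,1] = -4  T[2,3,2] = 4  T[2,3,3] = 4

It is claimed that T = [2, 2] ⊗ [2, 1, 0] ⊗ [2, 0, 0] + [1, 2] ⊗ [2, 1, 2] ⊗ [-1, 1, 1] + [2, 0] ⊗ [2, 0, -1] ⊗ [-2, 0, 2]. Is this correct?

Yes

Reconstruct entrywise from the claimed factors. For example, T[1,2,1] = 3 and Σₗ aₗ[1]bₗ[2]cₗ[1] = (2)·(1)·(2) + (1)·(1)·(-1) + (2)·(0)·(-2) = 3; checking all 18 entries, every one matches. The claim holds.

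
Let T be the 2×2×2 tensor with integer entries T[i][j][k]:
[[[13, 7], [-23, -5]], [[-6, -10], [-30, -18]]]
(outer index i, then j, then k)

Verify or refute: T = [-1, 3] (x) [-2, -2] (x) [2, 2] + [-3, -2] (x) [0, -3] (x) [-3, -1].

No

Reconstruct entry (0,0,0) from the claimed factors: Σₗ aₗ[0]bₗ[0]cₗ[0] = (-1)·(-2)·(2) + (-3)·(0)·(-3) = 4, but T[0,0,0] = 13. The claim is false.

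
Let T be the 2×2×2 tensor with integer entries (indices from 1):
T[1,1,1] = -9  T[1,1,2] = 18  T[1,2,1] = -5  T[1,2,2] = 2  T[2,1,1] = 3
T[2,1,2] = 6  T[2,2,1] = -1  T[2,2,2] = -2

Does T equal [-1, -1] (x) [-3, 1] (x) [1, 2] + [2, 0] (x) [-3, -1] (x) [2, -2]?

Yes

Reconstruct entrywise from the claimed factors. For example, T[1,2,1] = -5 and Σₗ aₗ[1]bₗ[2]cₗ[1] = (-1)·(1)·(1) + (2)·(-1)·(2) = -5; checking all 8 entries, every one matches. The claim holds.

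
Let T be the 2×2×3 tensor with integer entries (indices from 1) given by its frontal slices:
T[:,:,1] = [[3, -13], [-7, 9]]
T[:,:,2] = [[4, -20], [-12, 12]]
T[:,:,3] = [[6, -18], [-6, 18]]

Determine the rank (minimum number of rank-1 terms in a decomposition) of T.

2

Lower bound: the mode-3 unfolding of T (rows indexed by k, columns by (i,j) = (1,1), (1,2), (2,1), (2,2)) is [[3, -13, -7, 9], [4, -20, -12, 12], [6, -18, -6, 18]].
There the 2×2 minor on rows k ∈ {1, 2}, columns (i,j) ∈ {(1,1), (1,2)} is det [[3, -13], [4, -20]] = -8 ≠ 0, so this unfolding has rank ≥ 2; CP rank is at least every unfolding rank, so rank(T) ≥ 2. (Unfolding ranks only ever bound the CP rank from below — rank(T) can be strictly larger than all of them — so the matching upper bound has to come from an explicit 2-term decomposition.)
Upper bound — finding two terms. Write S_k = T[:,:,k] for the frontal slices: S₁ = [[3, -13], [-7, 9]], S₂ = [[4, -20], [-12, 12]], S₃ = [[6, -18], [-6, 18]].
If T = a₁ ∘ b₁ ∘ c₁ + a₂ ∘ b₂ ∘ c₂ then each S_k = c₁[k]·a₁b₁ᵀ + c₂[k]·a₂b₂ᵀ. S₁ and S₂ are linearly independent, so a₁b₁ᵀ and a₂b₂ᵀ must span the same plane of matrices: they are the rank-1 matrices of the form x·S₁ + y·S₂.
det(x·S₁ + y·S₂) is −64·x² − 224·xy − 192·y² = (-32)·(2·x + 3·y)(x + 2·y), vanishing at (x:y) = (3:-2) and (2:-1).
M₁ = 3·S₁ − 2·S₂ = [[1, 1], [3, 3]] = [1, 3][1, 1]ᵀ and M₂ = 2·S₁ − S₂ = [[2, -6], [-2, 6]] = 2·[1, -1][1, -3]ᵀ, so take a₁ = [1, 3], b₁ = [1, 1], a₂ = [1, -1], b₂ = [1, -3].
Each slice is an integer combination of E₁ = a₁b₁ᵀ and E₂ = a₂b₂ᵀ: S₁ = −E₁ + 4·E₂, S₂ = −2·E₁ + 6·E₂, S₃ = 6·E₂; reading off coefficients, c₁ = [-1, -2, 0] and c₂ = [4, 6, 6].
Hence T = [1, 3] ∘ [1, 1] ∘ [-1, -2, 0] + [1, -1] ∘ [1, -3] ∘ [4, 6, 6], so rank(T) ≤ 2.
These bounds meet, so rank(T) = 2.
Check entry T[2,1,3] = -6: (3)·(1)·(0) + (-1)·(1)·(6) = -6.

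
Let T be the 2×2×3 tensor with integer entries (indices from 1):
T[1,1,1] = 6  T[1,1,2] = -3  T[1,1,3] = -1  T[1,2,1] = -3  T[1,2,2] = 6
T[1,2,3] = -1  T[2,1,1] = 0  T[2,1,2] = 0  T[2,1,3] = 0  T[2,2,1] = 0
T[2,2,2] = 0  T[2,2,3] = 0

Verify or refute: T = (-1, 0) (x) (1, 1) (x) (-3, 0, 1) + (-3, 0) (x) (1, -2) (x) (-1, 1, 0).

Yes

Reconstruct entrywise from the claimed factors. For example, T[2,1,3] = 0 and Σₗ aₗ[2]bₗ[1]cₗ[3] = (0)·(1)·(1) + (0)·(1)·(0) = 0; checking all 12 entries, every one matches. The claim holds.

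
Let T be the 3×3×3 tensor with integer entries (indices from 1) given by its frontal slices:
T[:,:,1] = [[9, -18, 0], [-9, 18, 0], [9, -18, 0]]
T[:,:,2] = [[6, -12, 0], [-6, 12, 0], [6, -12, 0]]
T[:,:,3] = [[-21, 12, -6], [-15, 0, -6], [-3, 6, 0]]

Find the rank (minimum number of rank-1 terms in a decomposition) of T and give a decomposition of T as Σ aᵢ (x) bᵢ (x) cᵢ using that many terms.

Lower bound: in the mode-3 unfolding of T (rows indexed by k, columns by (i,j)) the 2×2 minor on rows k ∈ {1, 3}, columns (i,j) ∈ {(1,1), (1,2)} is det [[9, -18], [-21, 12]] = -270 ≠ 0, so that unfolding has rank ≥ 2 and hence rank(T) ≥ 2 (CP rank is at least every unfolding rank, though it can be larger).
Upper bound: with S_k = T[:,:,k], the two rank-1 terms a₁b₁ᵀ, a₂b₂ᵀ are the rank-1 members of the pencil x·S₁ + y·S₃.
The 2×2 minor of x·S₁ + y·S₃ on rows {1,2}, columns {1,2} is −540·xy + 180·y² = (-180)·(3·x − y)(y), vanishing at (x:y) = (1:3) and (1:0).
M₁ = S₁ + 3·S₃ = [[-54, 18, -18], [-54, 18, -18], [0, 0, 0]] = (-18)·(1, 1, 0)(3, -1, 1)ᵀ and M₂ = S₁ = [[9, -18, 0], [-9, 18, 0], [9, -18, 0]] = 9·(1, -1, 1)(1, -2, 0)ᵀ, so take a₁ = (1, 1, 0), b₁ = (3, -1, 1), a₂ = (1, -1, 1), b₂ = (1, -2, 0).
Each slice is an integer combination of E₁ = a₁b₁ᵀ and E₂ = a₂b₂ᵀ: S₁ = 9·E₂, S₂ = 6·E₂, S₃ = −6·E₁ − 3·E₂; reading off coefficients, c₁ = (0, 0, -6) and c₂ = (9, 6, -3).
Hence T = (1, 1, 0) (x) (3, -1, 1) (x) (0, 0, -6) + (1, -1, 1) (x) (1, -2, 0) (x) (9, 6, -3), so rank(T) ≤ 2.
These bounds meet, so rank(T) = 2.

rank(T) = 2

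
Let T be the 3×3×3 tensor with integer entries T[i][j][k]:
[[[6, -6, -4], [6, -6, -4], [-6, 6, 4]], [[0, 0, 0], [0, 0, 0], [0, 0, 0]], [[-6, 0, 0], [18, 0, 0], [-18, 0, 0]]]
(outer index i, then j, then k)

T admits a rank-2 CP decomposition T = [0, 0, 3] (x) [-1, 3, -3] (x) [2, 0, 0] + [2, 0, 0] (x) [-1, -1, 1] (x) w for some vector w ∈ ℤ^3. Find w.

w = [-3, 3, 2]

Subtract the known terms from T to get the rank-1 residual R = [2, 0, 0] (x) [-1, -1, 1] (x) w, so R[i,j,k] = a[i]·b[j]·w[k]. Pick indices with nonzero a[0]·b[0] = (2)·(-1) = -2. Only the fibre through (0,0,·) is needed: R[0,0,:] = T[0,0,:] − Σₗ aₗ[0]bₗ[0]cₗ = [6, -6, -4] − (0)·(-1)·[2, 0, 0] = [6, -6, -4]. Then w[k] = R[0,0,k] / -2 for each k, giving w = [6, -6, -4] / -2 = [-3, 3, 2].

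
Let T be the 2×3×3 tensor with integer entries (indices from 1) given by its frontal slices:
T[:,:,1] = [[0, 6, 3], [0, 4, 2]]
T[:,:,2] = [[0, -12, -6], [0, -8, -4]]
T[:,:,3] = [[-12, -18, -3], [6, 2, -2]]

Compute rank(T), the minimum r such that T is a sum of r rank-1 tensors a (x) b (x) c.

Lower bound: the mode-2 unfolding of T (rows indexed by j, columns by (i,k) = (1,1), (1,2), (1,3), (2,1), (2,2), (2,3)) is [[0, 0, -12, 0, 0, 6], [6, -12, -18, 4, -8, 2], [3, -6, -3, 2, -4, -2]].
There the 2×2 minor on rows j ∈ {1, 2}, columns (i,k) ∈ {(1,1), (1,3)} is det [[0, -12], [6, -18]] = 72 ≠ 0, so this unfolding has rank ≥ 2; CP rank is at least every unfolding rank, so rank(T) ≥ 2. (This is only a lower bound: in general the CP rank may exceed every unfolding rank, so we still need to exhibit 2 rank-1 terms summing to T.)
Upper bound — finding two terms. Write S_k = T[:,:,k] for the frontal slices: S₁ = [[0, 6, 3], [0, 4, 2]], S₂ = [[0, -12, -6], [0, -8, -4]], S₃ = [[-12, -18, -3], [6, 2, -2]].
If T = a₁ (x) b₁ (x) c₁ + a₂ (x) b₂ (x) c₂ then each S_k = c₁[k]·a₁b₁ᵀ + c₂[k]·a₂b₂ᵀ. S₁ and S₃ are linearly independent, so a₁b₁ᵀ and a₂b₂ᵀ must span the same plane of matrices: they are the rank-1 matrices of the form x·S₁ + y·S₃.
The 2×2 minor of x·S₁ + y·S₃ on rows {1,2}, columns {1,2} is −84·xy + 84·y² = (-84)·(x − y)(y), vanishing at (x:y) = (1:1) and (1:0).
M₁ = S₁ + S₃ = [[-12, -12, 0], [6, 6, 0]] = (-6)·(2, -1)(1, 1, 0)ᵀ and M₂ = S₁ = [[0, 6, 3], [0, 4, 2]] = (3, 2)(0, 2, 1)ᵀ, so take a₁ = (2, -1), b₁ = (1, 1, 0), a₂ = (3, 2), b₂ = (0, 2, 1).
Each slice is an integer combination of E₁ = a₁b₁ᵀ and E₂ = a₂b₂ᵀ: S₁ = E₂, S₂ = −2·E₂, S₃ = −6·E₁ − E₂; reading off coefficients, c₁ = (0, 0, -6) and c₂ = (1, -2, -1).
Hence T = (2, -1) (x) (1, 1, 0) (x) (0, 0, -6) + (3, 2) (x) (0, 2, 1) (x) (1, -2, -1), so rank(T) ≤ 2.
These bounds meet, so rank(T) = 2.

2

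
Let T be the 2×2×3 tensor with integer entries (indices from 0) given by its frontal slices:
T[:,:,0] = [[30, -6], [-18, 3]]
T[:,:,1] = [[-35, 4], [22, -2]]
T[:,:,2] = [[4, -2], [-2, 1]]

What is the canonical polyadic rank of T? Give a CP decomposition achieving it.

Lower bound: in the mode-3 unfolding of T (rows indexed by k, columns by (i,j)) the 2×2 minor on rows k ∈ {0, 1}, columns (i,j) ∈ {(0,0), (0,1)} is det [[30, -6], [-35, 4]] = -90 ≠ 0, so that unfolding has rank ≥ 2 and hence rank(T) ≥ 2 (CP rank is at least every unfolding rank, though it can be larger).
Upper bound: with S_k = T[:,:,k], the two rank-1 terms a₁b₁ᵀ, a₂b₂ᵀ are the rank-1 members of the pencil x·S₀ + y·S₁.
det(x·S₀ + y·S₁) is −18·x² + 39·xy − 18·y² = (-3)·(2·x − 3·y)(3·x − 2·y), vanishing at (x:y) = (3:2) and (2:3).
M₁ = 3·S₀ + 2·S₁ = [[20, -10], [-10, 5]] = 5·[2, -1][2, -1]ᵀ and M₂ = 2·S₀ + 3·S₁ = [[-45, 0], [30, 0]] = (-15)·[3, -2][1, 0]ᵀ, so take a₁ = [2, -1], b₁ = [2, -1], a₂ = [3, -2], b₂ = [1, 0].
Each slice is an integer combination of E₁ = a₁b₁ᵀ and E₂ = a₂b₂ᵀ: S₀ = 3·E₁ + 6·E₂, S₁ = −2·E₁ − 9·E₂, S₂ = E₁; reading off coefficients, c₁ = [3, -2, 1] and c₂ = [6, -9, 0].
Hence T = [2, -1] ⊗ [2, -1] ⊗ [3, -2, 1] + [3, -2] ⊗ [1, 0] ⊗ [6, -9, 0], so rank(T) ≤ 2.
These bounds meet, so rank(T) = 2.

rank(T) = 2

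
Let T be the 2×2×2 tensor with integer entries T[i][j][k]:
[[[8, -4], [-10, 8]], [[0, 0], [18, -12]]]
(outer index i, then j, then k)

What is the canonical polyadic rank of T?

2

Lower bound: in the mode-2 unfolding of T (rows indexed by j, columns by (i,k)) the 2×2 minor on rows j ∈ {0, 1}, columns (i,k) ∈ {(0,0), (0,1)} is det [[8, -4], [-10, 8]] = 24 ≠ 0, so that unfolding has rank ≥ 2 and hence rank(T) ≥ 2 (CP rank is at least every unfolding rank, though it can be larger).
Upper bound: with S_k = T[:,:,k], the two rank-1 terms a₁b₁ᵀ, a₂b₂ᵀ are the rank-1 members of the pencil x·S₀ + y·S₁.
det(x·S₀ + y·S₁) is 144·x² − 168·xy + 48·y² = 24·(3·x − 2·y)(2·x − y), vanishing at (x:y) = (2:3) and (1:2).
M₁ = 2·S₀ + 3·S₁ = [[4, 4], [0, 0]] = 4·(1, 0)(1, 1)ᵀ and M₂ = S₀ + 2·S₁ = [[0, 6], [0, -6]] = 6·(1, -1)(0, 1)ᵀ, so take a₁ = (1, 0), b₁ = (1, 1), a₂ = (1, -1), b₂ = (0, 1).
Each slice is an integer combination of E₁ = a₁b₁ᵀ and E₂ = a₂b₂ᵀ: S₀ = 8·E₁ − 18·E₂, S₁ = −4·E₁ + 12·E₂; reading off coefficients, c₁ = (8, -4) and c₂ = (-18, 12).
Hence T = (1, 0) ⊗ (1, 1) ⊗ (8, -4) + (1, -1) ⊗ (0, 1) ⊗ (-18, 12), so rank(T) ≤ 2.
These bounds meet, so rank(T) = 2.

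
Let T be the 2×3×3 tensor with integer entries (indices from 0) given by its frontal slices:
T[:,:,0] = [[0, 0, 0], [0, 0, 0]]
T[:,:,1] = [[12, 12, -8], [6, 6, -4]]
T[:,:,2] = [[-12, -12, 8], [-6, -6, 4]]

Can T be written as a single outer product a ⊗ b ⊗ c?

If T = a ⊗ b ⊗ c then every fibre of T is a multiple of the corresponding factor, so read the factors off the fibres through the nonzero entry T[0,0,1] = 12.
The mode-1 fibre T[:,0,1] = [12, 6] gives a = (2, 1) (primitive direction); the mode-2 fibre T[0,:,1] = [12, 12, -8] gives b = (3, 3, -2); then c[k] = T[0,0,k] / (a[0]·b[0]) = [0, 12, -12] / 6 = (0, 2, -2).
Expanding (2, 1) ⊗ (3, 3, -2) ⊗ (0, 2, -2) reproduces all 18 entries of T, so T = (2, 1) ⊗ (3, 3, -2) ⊗ (0, 2, -2) and rank(T) ≤ 1.
Equivalently every frontal slice T[:,:,k] is c[k] times the rank-1 matrix (2, 1) ⊗ (3, 3, -2). So T has rank 1 (it is nonzero).

Yes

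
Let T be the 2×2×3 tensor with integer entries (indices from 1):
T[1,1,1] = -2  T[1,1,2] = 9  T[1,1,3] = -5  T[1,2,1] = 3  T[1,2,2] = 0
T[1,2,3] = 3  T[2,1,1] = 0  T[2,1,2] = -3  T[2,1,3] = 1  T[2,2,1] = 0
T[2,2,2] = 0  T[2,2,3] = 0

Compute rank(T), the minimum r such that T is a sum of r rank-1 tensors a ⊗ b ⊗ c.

2

Lower bound: the mode-1 unfolding of T (rows indexed by i, columns by (j,k) = (1,1), (1,2), (1,3), (2,1), (2,2), (2,3)) is [[-2, 9, -5, 3, 0, 3], [0, -3, 1, 0, 0, 0]].
There the 2×2 minor on rows i ∈ {1, 2}, columns (j,k) ∈ {(1,1), (1,2)} is det [[-2, 9], [0, -3]] = 6 ≠ 0, so this unfolding has rank ≥ 2; CP rank is at least every unfolding rank, so rank(T) ≥ 2. (Flattening ranks never certify an upper bound on CP rank; for that we must actually write T with 2 rank-1 terms.)
Upper bound — finding two terms. Write S_k = T[:,:,k] for the frontal slices: S₁ = [[-2, 3], [0, 0]], S₂ = [[9, 0], [-3, 0]], S₃ = [[-5, 3], [1, 0]].
If T = a₁ ⊗ b₁ ⊗ c₁ + a₂ ⊗ b₂ ⊗ c₂ then each S_k = c₁[k]·a₁b₁ᵀ + c₂[k]·a₂b₂ᵀ. S₁ and S₂ are linearly independent, so a₁b₁ᵀ and a₂b₂ᵀ must span the same plane of matrices: they are the rank-1 matrices of the form x·S₁ + y·S₂.
det(x·S₁ + y·S₂) is 9·xy = 9·(y)(x), vanishing at (x:y) = (1:0) and (0:1).
M₁ = S₁ = [[-2, 3], [0, 0]] = −[1, 0][2, -3]ᵀ and M₂ = S₂ = [[9, 0], [-3, 0]] = 3·[3, -1][1, 0]ᵀ, so take a₁ = [1, 0], b₁ = [2, -3], a₂ = [3, -1], b₂ = [1, 0].
Each slice is an integer combination of E₁ = a₁b₁ᵀ and E₂ = a₂b₂ᵀ: S₁ = −E₁, S₂ = 3·E₂, S₃ = −E₁ − E₂; reading off coefficients, c₁ = [-1, 0, -1] and c₂ = [0, 3, -1].
Hence T = [1, 0] ⊗ [2, -3] ⊗ [-1, 0, -1] + [3, -1] ⊗ [1, 0] ⊗ [0, 3, -1], so rank(T) ≤ 2.
These bounds meet, so rank(T) = 2.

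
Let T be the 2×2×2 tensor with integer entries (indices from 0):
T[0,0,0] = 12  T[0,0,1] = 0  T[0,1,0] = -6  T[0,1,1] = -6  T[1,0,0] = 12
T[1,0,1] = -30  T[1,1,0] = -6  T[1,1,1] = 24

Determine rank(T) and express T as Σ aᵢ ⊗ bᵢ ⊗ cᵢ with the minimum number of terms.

Lower bound: the mode-1 unfolding of T (rows indexed by i, columns by (j,k) = (0,0), (0,1), (1,0), (1,1)) is [[12, 0, -6, -6], [12, -30, -6, 24]].
There the 2×2 minor on rows i ∈ {0, 1}, columns (j,k) ∈ {(0,0), (0,1)} is det [[12, 0], [12, -30]] = -360 ≠ 0, so this unfolding has rank ≥ 2; CP rank is at least every unfolding rank, so rank(T) ≥ 2. (Flattening ranks never certify an upper bound on CP rank; for that we must actually write T with 2 rank-1 terms.)
Upper bound — finding two terms. Write S_k = T[:,:,k] for the frontal slices: S₀ = [[12, -6], [12, -6]], S₁ = [[0, -6], [-30, 24]].
If T = a₁ ⊗ b₁ ⊗ c₁ + a₂ ⊗ b₂ ⊗ c₂ then each S_k = c₁[k]·a₁b₁ᵀ + c₂[k]·a₂b₂ᵀ. S₀ and S₁ are linearly independent, so a₁b₁ᵀ and a₂b₂ᵀ must span the same plane of matrices: they are the rank-1 matrices of the form x·S₀ + y·S₁.
det(x·S₀ + y·S₁) is 180·xy − 180·y² = 180·(x − y)(y), vanishing at (x:y) = (1:1) and (1:0).
M₁ = S₀ + S₁ = [[12, -12], [-18, 18]] = 6·[2, -3][1, -1]ᵀ and M₂ = S₀ = [[12, -6], [12, -6]] = 6·[1, 1][2, -1]ᵀ, so take a₁ = [2, -3], b₁ = [1, -1], a₂ = [1, 1], b₂ = [2, -1].
Each slice is an integer combination of E₁ = a₁b₁ᵀ and E₂ = a₂b₂ᵀ: S₀ = 6·E₂, S₁ = 6·E₁ − 6·E₂; reading off coefficients, c₁ = [0, 6] and c₂ = [6, -6].
Hence T = [2, -3] ⊗ [1, -1] ⊗ [0, 6] + [1, 1] ⊗ [2, -1] ⊗ [6, -6], so rank(T) ≤ 2.
These bounds meet, so rank(T) = 2.
Check entry T[1,0,0] = 12: (-3)·(1)·(0) + (1)·(2)·(6) = 12.

rank(T) = 2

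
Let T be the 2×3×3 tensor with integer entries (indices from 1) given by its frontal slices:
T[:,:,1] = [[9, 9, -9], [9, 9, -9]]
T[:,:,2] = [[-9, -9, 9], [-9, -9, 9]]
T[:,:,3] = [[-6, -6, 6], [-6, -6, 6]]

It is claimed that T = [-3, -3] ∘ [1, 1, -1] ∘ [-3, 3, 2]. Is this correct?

Yes

Reconstruct entrywise from the claimed factors. For example, T[2,3,2] = 9 and Σₗ aₗ[2]bₗ[3]cₗ[2] = (-3)·(-1)·(3) = 9; checking all 18 entries, every one matches. The claim holds.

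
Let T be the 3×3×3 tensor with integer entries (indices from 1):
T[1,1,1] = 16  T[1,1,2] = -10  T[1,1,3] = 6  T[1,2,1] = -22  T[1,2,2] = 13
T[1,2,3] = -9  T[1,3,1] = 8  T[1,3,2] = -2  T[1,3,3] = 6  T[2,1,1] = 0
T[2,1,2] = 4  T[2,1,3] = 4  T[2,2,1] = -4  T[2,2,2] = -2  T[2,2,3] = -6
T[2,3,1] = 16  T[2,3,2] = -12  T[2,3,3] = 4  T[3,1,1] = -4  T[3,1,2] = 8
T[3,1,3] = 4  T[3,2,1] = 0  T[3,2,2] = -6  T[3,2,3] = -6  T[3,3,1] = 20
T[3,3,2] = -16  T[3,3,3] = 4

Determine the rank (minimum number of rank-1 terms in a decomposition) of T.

Lower bound: the mode-3 unfolding of T (rows indexed by k, columns by (i,j) = (1,1), (1,2), (1,3), (2,1), (2,2), (2,3), (3,1), (3,2), (3,3)) is [[16, -22, 8, 0, -4, 16, -4, 0, 20], [-10, 13, -2, 4, -2, -12, 8, -6, -16], [6, -9, 6, 4, -6, 4, 4, -6, 4]].
There the 2×2 minor on rows k ∈ {1, 2}, columns (i,j) ∈ {(1,1), (1,2)} is det [[16, -22], [-10, 13]] = -12 ≠ 0, so this unfolding has rank ≥ 2; CP rank is at least every unfolding rank, so rank(T) ≥ 2. (Unfolding ranks only ever bound the CP rank from below — rank(T) can be strictly larger than all of them — so the matching upper bound has to come from an explicit 2-term decomposition.)
Upper bound — finding two terms. Write S_k = T[:,:,k] for the frontal slices: S₁ = [[16, -22, 8], [0, -4, 16], [-4, 0, 20]], S₂ = [[-10, 13, -2], [4, -2, -12], [8, -6, -16]], S₃ = [[6, -9, 6], [4, -6, 4], [4, -6, 4]].
If T = a₁ ∘ b₁ ∘ c₁ + a₂ ∘ b₂ ∘ c₂ then each S_k = c₁[k]·a₁b₁ᵀ + c₂[k]·a₂b₂ᵀ. S₁ and S₂ are linearly independent, so a₁b₁ᵀ and a₂b₂ᵀ must span the same plane of matrices: they are the rank-1 matrices of the form x·S₁ + y·S₂.
The 2×2 minor of x·S₁ + y·S₂ on rows {1,2}, columns {1,2} is −64·x² + 96·xy − 32·y² = (-32)·(2·x − y)(x − y), vanishing at (x:y) = (1:2) and (1:1).
M₁ = S₁ + 2·S₂ = [[-4, 4, 4], [8, -8, -8], [12, -12, -12]] = (-4)·(1, -2, -3)(1, -1, -1)ᵀ and M₂ = S₁ + S₂ = [[6, -9, 6], [4, -6, 4], [4, -6, 4]] = (3, 2, 2)(2, -3, 2)ᵀ, so take a₁ = (1, -2, -3), b₁ = (1, -1, -1), a₂ = (3, 2, 2), b₂ = (2, -3, 2).
Each slice is an integer combination of E₁ = a₁b₁ᵀ and E₂ = a₂b₂ᵀ: S₁ = 4·E₁ + 2·E₂, S₂ = −4·E₁ − E₂, S₃ = E₂; reading off coefficients, c₁ = (4, -4, 0) and c₂ = (2, -1, 1).
Hence T = (1, -2, -3) ∘ (1, -1, -1) ∘ (4, -4, 0) + (3, 2, 2) ∘ (2, -3, 2) ∘ (2, -1, 1), so rank(T) ≤ 2.
These bounds meet, so rank(T) = 2.

2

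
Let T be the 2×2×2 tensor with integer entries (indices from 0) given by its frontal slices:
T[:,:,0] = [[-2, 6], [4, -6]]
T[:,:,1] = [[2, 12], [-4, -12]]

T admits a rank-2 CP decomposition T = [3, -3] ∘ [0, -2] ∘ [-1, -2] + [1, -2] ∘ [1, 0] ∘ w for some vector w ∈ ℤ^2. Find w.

w = [-2, 2]

Subtract the known terms from T to get the rank-1 residual R = [1, -2] ∘ [1, 0] ∘ w, so R[i,j,k] = a[i]·b[j]·w[k]. Pick indices with nonzero a[0]·b[0] = (1)·(1) = 1. Only the fibre through (0,0,·) is needed: R[0,0,:] = T[0,0,:] − Σₗ aₗ[0]bₗ[0]cₗ = [-2, 2] − (3)·(0)·[-1, -2] = [-2, 2]. Then w[k] = R[0,0,k] / 1 for each k, giving w = [-2, 2] / 1 = [-2, 2].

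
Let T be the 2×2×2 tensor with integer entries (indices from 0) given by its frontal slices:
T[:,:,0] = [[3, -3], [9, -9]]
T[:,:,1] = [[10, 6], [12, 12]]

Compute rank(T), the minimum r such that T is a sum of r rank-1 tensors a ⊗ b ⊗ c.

Lower bound: the mode-3 unfolding of T (rows indexed by k, columns by (i,j) = (0,0), (0,1), (1,0), (1,1)) is [[3, -3, 9, -9], [10, 6, 12, 12]].
There the 2×2 minor on rows k ∈ {0, 1}, columns (i,j) ∈ {(0,0), (0,1)} is det [[3, -3], [10, 6]] = 48 ≠ 0, so this unfolding has rank ≥ 2; CP rank is at least every unfolding rank, so rank(T) ≥ 2. (Flattening ranks never certify an upper bound on CP rank; for that we must actually write T with 2 rank-1 terms.)
Upper bound — finding two terms. Write S_k = T[:,:,k] for the frontal slices: S₀ = [[3, -3], [9, -9]], S₁ = [[10, 6], [12, 12]].
If T = a₁ ⊗ b₁ ⊗ c₁ + a₂ ⊗ b₂ ⊗ c₂ then each S_k = c₁[k]·a₁b₁ᵀ + c₂[k]·a₂b₂ᵀ. S₀ and S₁ are linearly independent, so a₁b₁ᵀ and a₂b₂ᵀ must span the same plane of matrices: they are the rank-1 matrices of the form x·S₀ + y·S₁.
det(x·S₀ + y·S₁) is −72·xy + 48·y² = (-24)·(3·x − 2·y)(y), vanishing at (x:y) = (2:3) and (1:0).
M₁ = 2·S₀ + 3·S₁ = [[36, 12], [54, 18]] = 6·[2, 3][3, 1]ᵀ and M₂ = S₀ = [[3, -3], [9, -9]] = 3·[1, 3][1, -1]ᵀ, so take a₁ = [2, 3], b₁ = [3, 1], a₂ = [1, 3], b₂ = [1, -1].
Each slice is an integer combination of E₁ = a₁b₁ᵀ and E₂ = a₂b₂ᵀ: S₀ = 3·E₂, S₁ = 2·E₁ − 2·E₂; reading off coefficients, c₁ = [0, 2] and c₂ = [3, -2].
Hence T = [2, 3] ⊗ [3, 1] ⊗ [0, 2] + [1, 3] ⊗ [1, -1] ⊗ [3, -2], so rank(T) ≤ 2.
These bounds meet, so rank(T) = 2.

2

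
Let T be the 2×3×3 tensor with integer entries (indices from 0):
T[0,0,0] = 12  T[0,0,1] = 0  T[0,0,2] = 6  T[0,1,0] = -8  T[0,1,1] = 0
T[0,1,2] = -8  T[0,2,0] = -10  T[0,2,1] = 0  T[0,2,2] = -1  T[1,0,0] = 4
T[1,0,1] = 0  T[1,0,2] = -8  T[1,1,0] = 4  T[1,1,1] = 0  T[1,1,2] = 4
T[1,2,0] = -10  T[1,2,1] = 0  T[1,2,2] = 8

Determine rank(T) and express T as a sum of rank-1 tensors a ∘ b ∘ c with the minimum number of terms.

Lower bound: the mode-3 unfolding of T (rows indexed by k, columns by (i,j) = (0,0), (0,1), (0,2), (1,0), (1,1), (1,2)) is [[12, -8, -10, 4, 4, -10], [0, 0, 0, 0, 0, 0], [6, -8, -1, -8, 4, 8]].
There the 2×2 minor on rows k ∈ {0, 2}, columns (i,j) ∈ {(0,0), (0,1)} is det [[12, -8], [6, -8]] = -48 ≠ 0, so this unfolding has rank ≥ 2; CP rank is at least every unfolding rank, so rank(T) ≥ 2. (This is only a lower bound: in general the CP rank may exceed every unfolding rank, so we still need to exhibit 2 rank-1 terms summing to T.)
Upper bound — finding two terms. Write S_k = T[:,:,k] for the frontal slices: S₀ = [[12, -8, -10], [4, 4, -10]], S₁ = [[0, 0, 0], [0, 0, 0]], S₂ = [[6, -8, -1], [-8, 4, 8]].
If T = a₁ ∘ b₁ ∘ c₁ + a₂ ∘ b₂ ∘ c₂ then each S_k = c₁[k]·a₁b₁ᵀ + c₂[k]·a₂b₂ᵀ. S₀ and S₂ are linearly independent, so a₁b₁ᵀ and a₂b₂ᵀ must span the same plane of matrices: they are the rank-1 matrices of the form x·S₀ + y·S₂.
The 2×2 minor of x·S₀ + y·S₂ on rows {0,1}, columns {0,1} is 80·x² + 40·xy − 40·y² = 40·(2·x − y)(x + y), vanishing at (x:y) = (1:2) and (1:-1).
M₁ = S₀ + 2·S₂ = [[24, -24, -12], [-12, 12, 6]] = 6·[2, -1][2, -2, -1]ᵀ and M₂ = S₀ − S₂ = [[6, 0, -9], [12, 0, -18]] = 3·[1, 2][2, 0, -3]ᵀ, so take a₁ = [2, -1], b₁ = [2, -2, -1], a₂ = [1, 2], b₂ = [2, 0, -3].
Each slice is an integer combination of E₁ = a₁b₁ᵀ and E₂ = a₂b₂ᵀ: S₀ = 2·E₁ + 2·E₂, S₁ = 0, S₂ = 2·E₁ − E₂; reading off coefficients, c₁ = [2, 0, 2] and c₂ = [2, 0, -1].
Hence T = [2, -1] ∘ [2, -2, -1] ∘ [2, 0, 2] + [1, 2] ∘ [2, 0, -3] ∘ [2, 0, -1], so rank(T) ≤ 2.
These bounds meet, so rank(T) = 2.
Check entry T[1,1,2] = 4: (-1)·(-2)·(2) + (2)·(0)·(-1) = 4.

rank(T) = 2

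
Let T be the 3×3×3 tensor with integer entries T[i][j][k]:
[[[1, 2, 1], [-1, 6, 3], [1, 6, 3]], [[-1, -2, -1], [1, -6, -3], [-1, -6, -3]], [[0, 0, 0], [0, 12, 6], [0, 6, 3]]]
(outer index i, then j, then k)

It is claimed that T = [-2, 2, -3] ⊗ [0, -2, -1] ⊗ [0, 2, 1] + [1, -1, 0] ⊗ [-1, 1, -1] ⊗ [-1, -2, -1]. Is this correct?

Reconstruct entrywise from the claimed factors. For example, T[2,2,2] = 3 and Σₗ aₗ[2]bₗ[2]cₗ[2] = (-3)·(-1)·(1) + (0)·(-1)·(-1) = 3; checking all 27 entries, every one matches. The claim holds.

Yes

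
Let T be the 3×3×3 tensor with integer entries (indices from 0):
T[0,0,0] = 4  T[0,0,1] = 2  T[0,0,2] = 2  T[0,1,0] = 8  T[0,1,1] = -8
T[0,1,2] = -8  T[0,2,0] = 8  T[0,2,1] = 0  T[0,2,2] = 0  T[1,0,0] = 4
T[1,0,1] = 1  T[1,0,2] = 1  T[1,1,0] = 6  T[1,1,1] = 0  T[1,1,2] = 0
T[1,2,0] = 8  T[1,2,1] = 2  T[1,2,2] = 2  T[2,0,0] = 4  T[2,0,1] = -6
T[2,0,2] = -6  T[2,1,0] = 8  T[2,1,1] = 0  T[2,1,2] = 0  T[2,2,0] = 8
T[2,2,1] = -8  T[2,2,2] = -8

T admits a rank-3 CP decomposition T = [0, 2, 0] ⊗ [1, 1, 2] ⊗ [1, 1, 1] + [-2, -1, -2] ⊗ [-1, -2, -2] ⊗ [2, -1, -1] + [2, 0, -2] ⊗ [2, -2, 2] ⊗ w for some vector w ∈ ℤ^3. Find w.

w = [0, 1, 1]

Subtract the known terms from T to get the rank-1 residual R = [2, 0, -2] ⊗ [2, -2, 2] ⊗ w, so R[i,j,k] = a[i]·b[j]·w[k]. Pick indices with nonzero a[0]·b[0] = (2)·(2) = 4. Only the fibre through (0,0,·) is needed: R[0,0,:] = T[0,0,:] − Σₗ aₗ[0]bₗ[0]cₗ = [4, 2, 2] − (0)·(1)·[1, 1, 1] − (-2)·(-1)·[2, -1, -1] = [0, 4, 4]. Then w[k] = R[0,0,k] / 4 for each k, giving w = [0, 4, 4] / 4 = [0, 1, 1].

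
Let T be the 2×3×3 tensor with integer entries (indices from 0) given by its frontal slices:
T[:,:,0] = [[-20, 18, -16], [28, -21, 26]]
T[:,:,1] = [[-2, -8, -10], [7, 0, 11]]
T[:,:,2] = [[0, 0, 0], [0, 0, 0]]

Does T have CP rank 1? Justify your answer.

The mode-2 unfolding of T (rows indexed by j, columns by (i,k) = (0,0), (0,1), (0,2), (1,0), (1,1), (1,2)) is [[-20, -2, 0, 28, 7, 0], [18, -8, 0, -21, 0, 0], [-16, -10, 0, 26, 11, 0]].
There the 2×2 minor on rows j ∈ {0, 1}, columns (i,k) ∈ {(0,0), (0,1)} is det [[-20, -2], [18, -8]] = 196 ≠ 0, so this unfolding has rank ≥ 2; CP rank is at least every unfolding rank, so rank(T) ≥ 2.
In particular rank(T) ≥ 2 > 1, so T is not rank-1.

No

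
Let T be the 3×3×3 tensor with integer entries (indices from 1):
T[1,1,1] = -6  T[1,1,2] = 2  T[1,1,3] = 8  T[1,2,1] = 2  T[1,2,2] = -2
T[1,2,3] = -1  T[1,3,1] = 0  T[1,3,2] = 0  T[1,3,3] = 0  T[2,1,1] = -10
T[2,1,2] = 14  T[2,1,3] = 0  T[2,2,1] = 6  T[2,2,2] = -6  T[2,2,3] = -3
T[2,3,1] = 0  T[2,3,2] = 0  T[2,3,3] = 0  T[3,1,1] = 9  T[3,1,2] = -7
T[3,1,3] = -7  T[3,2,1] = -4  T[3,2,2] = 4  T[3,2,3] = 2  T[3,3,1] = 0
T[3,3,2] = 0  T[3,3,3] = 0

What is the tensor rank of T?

Lower bound: the mode-1 unfolding of T (rows indexed by i, columns by (j,k) = (1,1), (1,2), (1,3), (2,1), (2,2), (2,3), (3,1), (3,2), (3,3)) is [[-6, 2, 8, 2, -2, -1, 0, 0, 0], [-10, 14, 0, 6, -6, -3, 0, 0, 0], [9, -7, -7, -4, 4, 2, 0, 0, 0]].
There the 2×2 minor on rows i ∈ {1, 2}, columns (j,k) ∈ {(1,1), (1,2)} is det [[-6, 2], [-10, 14]] = -64 ≠ 0, so this unfolding has rank ≥ 2; CP rank is at least every unfolding rank, so rank(T) ≥ 2. (Flattening ranks never certify an upper bound on CP rank; for that we must actually write T with 2 rank-1 terms.)
Upper bound — finding two terms. Write S_k = T[:,:,k] for the frontal slices: S₁ = [[-6, 2, 0], [-10, 6, 0], [9, -4, 0]], S₂ = [[2, -2, 0], [14, -6, 0], [-7, 4, 0]], S₃ = [[8, -1, 0], [0, -3, 0], [-7, 2, 0]].
If T = a₁ ⊗ b₁ ⊗ c₁ + a₂ ⊗ b₂ ⊗ c₂ then each S_k = c₁[k]·a₁b₁ᵀ + c₂[k]·a₂b₂ᵀ. S₁ and S₂ are linearly independent, so a₁b₁ᵀ and a₂b₂ᵀ must span the same plane of matrices: they are the rank-1 matrices of the form x·S₁ + y·S₂.
The 2×2 minor of x·S₁ + y·S₂ on rows {1,2}, columns {1,2} is −16·x² + 16·y² = (-16)·(x − y)(x + y), vanishing at (x:y) = (1:1) and (1:-1).
M₁ = S₁ + S₂ = [[-4, 0, 0], [4, 0, 0], [2, 0, 0]] = (-2)·[2, -2, -1][1, 0, 0]ᵀ and M₂ = S₁ − S₂ = [[-8, 4, 0], [-24, 12, 0], [16, -8, 0]] = (-4)·[1, 3, -2][2, -1, 0]ᵀ, so take a₁ = [2, -2, -1], b₁ = [1, 0, 0], a₂ = [1, 3, -2], b₂ = [2, -1, 0].
Each slice is an integer combination of E₁ = a₁b₁ᵀ and E₂ = a₂b₂ᵀ: S₁ = −E₁ − 2·E₂, S₂ = −E₁ + 2·E₂, S₃ = 3·E₁ + E₂; reading off coefficients, c₁ = [-1, -1, 3] and c₂ = [-2, 2, 1].
Hence T = [2, -2, -1] ⊗ [1, 0, 0] ⊗ [-1, -1, 3] + [1, 3, -2] ⊗ [2, -1, 0] ⊗ [-2, 2, 1], so rank(T) ≤ 2.
These bounds meet, so rank(T) = 2.
Check entry T[1,2,2] = -2: (2)·(0)·(-1) + (1)·(-1)·(2) = -2.

2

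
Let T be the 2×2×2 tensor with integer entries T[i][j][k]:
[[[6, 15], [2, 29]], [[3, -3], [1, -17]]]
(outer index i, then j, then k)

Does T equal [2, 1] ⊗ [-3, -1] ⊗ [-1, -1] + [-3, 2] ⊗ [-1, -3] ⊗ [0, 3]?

Yes

Reconstruct entrywise from the claimed factors. For example, T[1,0,0] = 3 and Σₗ aₗ[1]bₗ[0]cₗ[0] = (1)·(-3)·(-1) + (2)·(-1)·(0) = 3; checking all 8 entries, every one matches. The claim holds.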